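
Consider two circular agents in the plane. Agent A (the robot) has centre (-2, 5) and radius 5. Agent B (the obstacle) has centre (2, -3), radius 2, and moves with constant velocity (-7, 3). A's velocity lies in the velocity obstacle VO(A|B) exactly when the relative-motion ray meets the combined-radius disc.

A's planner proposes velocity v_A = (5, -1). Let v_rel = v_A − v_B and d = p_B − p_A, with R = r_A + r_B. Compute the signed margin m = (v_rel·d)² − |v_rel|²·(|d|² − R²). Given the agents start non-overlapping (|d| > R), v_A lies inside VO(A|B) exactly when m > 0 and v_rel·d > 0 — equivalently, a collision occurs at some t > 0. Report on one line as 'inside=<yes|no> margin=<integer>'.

d = (4, -8),  |d|² = 80;  R = 5+2 = 7,  c = 80−7² = 31
v_rel = (12, -4),  |v_rel|² = 160;  v_rel·d = (12)·(4) + (-4)·(-8) = 80
160·t² − 160·t + 31 = 0  ⇒  m = 80² − 160·31 = 1440
m = 1440 > 0,  v_rel·d = 80 > 0  ⇒  inside

inside=yes margin=1440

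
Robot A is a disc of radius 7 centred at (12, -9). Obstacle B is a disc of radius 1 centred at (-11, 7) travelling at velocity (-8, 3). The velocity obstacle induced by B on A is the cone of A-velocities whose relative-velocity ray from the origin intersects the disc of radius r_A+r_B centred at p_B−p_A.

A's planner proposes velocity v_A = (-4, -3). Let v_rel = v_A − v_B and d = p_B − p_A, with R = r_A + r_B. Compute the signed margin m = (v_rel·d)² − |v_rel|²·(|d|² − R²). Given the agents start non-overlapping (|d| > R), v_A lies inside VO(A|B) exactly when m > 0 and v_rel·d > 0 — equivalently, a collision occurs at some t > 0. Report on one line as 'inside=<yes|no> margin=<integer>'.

d = (-23, 16),  |d|² = 785;  R = 7+1 = 8,  c = 785−8² = 721
v_rel = (4, -6),  |v_rel|² = 52;  v_rel·d = (4)·(-23) + (-6)·(16) = -188
52·t² + 376·t + 721 = 0  ⇒  m = (-188)² − 52·721 = -2148
m = -2148 < 0,  v_rel·d = -188 < 0  ⇒  outside

inside=no margin=-2148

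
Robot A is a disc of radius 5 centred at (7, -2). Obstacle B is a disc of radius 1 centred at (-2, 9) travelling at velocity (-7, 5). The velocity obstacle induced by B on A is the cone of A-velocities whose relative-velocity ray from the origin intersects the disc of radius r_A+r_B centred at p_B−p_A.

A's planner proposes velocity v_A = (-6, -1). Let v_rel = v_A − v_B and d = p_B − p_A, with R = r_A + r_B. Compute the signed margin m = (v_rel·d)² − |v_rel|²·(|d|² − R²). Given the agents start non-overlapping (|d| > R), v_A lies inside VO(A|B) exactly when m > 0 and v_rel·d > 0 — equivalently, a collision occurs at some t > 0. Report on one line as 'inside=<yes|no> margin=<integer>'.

d = (-9, 11),  |d|² = 202;  R = 5+1 = 6,  c = 202−6² = 166
v_rel = (1, -6),  |v_rel|² = 37;  v_rel·d = (1)·(-9) + (-6)·(11) = -75
37·t² + 150·t + 166 = 0  ⇒  m = (-75)² − 37·166 = -517
m = -517 < 0,  v_rel·d = -75 < 0  ⇒  outside

inside=no margin=-517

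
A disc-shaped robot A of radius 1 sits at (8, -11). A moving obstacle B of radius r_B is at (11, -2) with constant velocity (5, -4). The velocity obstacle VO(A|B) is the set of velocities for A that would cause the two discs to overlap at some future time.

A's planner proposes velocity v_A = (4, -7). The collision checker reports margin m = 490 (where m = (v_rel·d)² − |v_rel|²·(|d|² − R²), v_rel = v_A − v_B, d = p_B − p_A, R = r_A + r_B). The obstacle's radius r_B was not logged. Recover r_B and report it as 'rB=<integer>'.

m = 490
d = (3, 9);  v_rel = (-1, -3),  |v_rel|² = 10
v_rel×d = (-1)·(9) − (-3)·(3) = 0
since m = R²·10 − 0²:  R² = (0 + 490) / 10 = 49
R = √49 = 7  ⇒  r_B = 7 − 1 = 6

rB=6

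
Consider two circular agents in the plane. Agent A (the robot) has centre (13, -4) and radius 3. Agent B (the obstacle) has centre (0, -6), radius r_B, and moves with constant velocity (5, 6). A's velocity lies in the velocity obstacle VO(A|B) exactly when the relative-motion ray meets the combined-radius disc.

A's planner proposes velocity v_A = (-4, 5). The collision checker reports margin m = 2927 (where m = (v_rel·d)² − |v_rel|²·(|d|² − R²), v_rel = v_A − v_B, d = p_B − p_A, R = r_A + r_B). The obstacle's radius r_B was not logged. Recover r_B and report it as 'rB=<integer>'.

m = 2927
d = (-13, -2);  v_rel = (-9, -1),  |v_rel|² = 82
v_rel×d = (-9)·(-2) − (-1)·(-13) = 5
since m = R²·82 − 5²:  R² = (25 + 2927) / 82 = 36
R = √36 = 6  ⇒  r_B = 6 − 3 = 3

rB=3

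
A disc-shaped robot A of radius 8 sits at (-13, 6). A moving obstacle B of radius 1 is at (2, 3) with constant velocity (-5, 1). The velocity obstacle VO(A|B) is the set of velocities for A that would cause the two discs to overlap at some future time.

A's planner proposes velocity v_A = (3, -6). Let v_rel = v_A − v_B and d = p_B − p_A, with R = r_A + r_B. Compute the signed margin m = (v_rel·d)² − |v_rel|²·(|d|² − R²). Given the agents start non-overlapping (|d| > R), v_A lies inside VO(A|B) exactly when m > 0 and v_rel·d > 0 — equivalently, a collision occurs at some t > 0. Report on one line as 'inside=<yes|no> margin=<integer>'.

d = (15, -3),  |d|² = 234;  R = 8+1 = 9,  c = 234−9² = 153
v_rel = (8, -7),  |v_rel|² = 113;  v_rel·d = (8)·(15) + (-7)·(-3) = 141
113·t² − 282·t + 153 = 0  ⇒  m = 141² − 113·153 = 2592
m = 2592 > 0,  v_rel·d = 141 > 0  ⇒  inside

inside=yes margin=2592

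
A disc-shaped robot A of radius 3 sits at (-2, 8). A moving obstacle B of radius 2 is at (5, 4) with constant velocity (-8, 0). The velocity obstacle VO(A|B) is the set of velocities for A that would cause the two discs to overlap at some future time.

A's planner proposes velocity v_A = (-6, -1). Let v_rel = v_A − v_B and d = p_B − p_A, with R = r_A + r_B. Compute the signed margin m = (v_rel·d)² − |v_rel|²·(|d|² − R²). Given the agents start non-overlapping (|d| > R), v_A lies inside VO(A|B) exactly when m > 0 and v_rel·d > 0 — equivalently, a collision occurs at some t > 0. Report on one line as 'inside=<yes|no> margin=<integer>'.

d = (7, -4),  |d|² = 65;  R = 3+2 = 5,  c = 65−5² = 40
v_rel = (2, -1),  |v_rel|² = 5;  v_rel·d = (2)·(7) + (-1)·(-4) = 18
5·t² − 36·t + 40 = 0  ⇒  m = 18² − 5·40 = 124
m = 124 > 0,  v_rel·d = 18 > 0  ⇒  inside

inside=yes margin=124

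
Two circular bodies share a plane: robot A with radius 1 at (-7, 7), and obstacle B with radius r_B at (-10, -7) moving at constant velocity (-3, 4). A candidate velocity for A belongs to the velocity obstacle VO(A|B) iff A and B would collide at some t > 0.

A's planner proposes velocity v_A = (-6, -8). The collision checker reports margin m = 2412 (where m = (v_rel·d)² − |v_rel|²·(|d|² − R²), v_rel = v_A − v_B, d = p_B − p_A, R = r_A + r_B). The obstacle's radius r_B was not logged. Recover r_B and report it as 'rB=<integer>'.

m = 2412
d = (-3, -14);  v_rel = (-3, -12),  |v_rel|² = 153
v_rel×d = (-3)·(-14) − (-12)·(-3) = 6
since m = R²·153 − 6²:  R² = (36 + 2412) / 153 = 16
R = √16 = 4  ⇒  r_B = 4 − 1 = 3

rB=3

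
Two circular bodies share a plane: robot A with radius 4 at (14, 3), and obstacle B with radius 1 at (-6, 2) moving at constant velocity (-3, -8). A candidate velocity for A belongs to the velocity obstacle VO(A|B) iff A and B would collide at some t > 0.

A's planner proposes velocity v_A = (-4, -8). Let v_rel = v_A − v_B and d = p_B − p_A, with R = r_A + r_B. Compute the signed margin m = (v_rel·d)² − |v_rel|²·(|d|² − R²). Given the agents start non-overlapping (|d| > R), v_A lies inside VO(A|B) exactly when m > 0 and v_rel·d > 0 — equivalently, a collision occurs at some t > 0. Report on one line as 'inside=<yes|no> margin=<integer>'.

d = (-20, -1),  |d|² = 401;  R = 4+1 = 5,  c = 401−5² = 376
v_rel = (-1, 0),  |v_rel|² = 1;  v_rel·d = (-1)·(-20) + (0)·(-1) = 20
1·t² − 40·t + 376 = 0  ⇒  m = 20² − 1·376 = 24
m = 24 > 0,  v_rel·d = 20 > 0  ⇒  inside

inside=yes margin=24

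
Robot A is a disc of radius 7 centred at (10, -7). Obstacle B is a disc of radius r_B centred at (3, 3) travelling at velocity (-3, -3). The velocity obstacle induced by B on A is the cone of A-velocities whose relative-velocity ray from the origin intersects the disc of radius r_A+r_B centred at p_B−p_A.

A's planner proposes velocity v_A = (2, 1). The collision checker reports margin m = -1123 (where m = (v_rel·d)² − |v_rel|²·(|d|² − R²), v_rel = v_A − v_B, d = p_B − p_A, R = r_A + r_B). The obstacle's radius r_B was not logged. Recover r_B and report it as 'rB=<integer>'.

m = -1123
d = (-7, 10);  v_rel = (5, 4),  |v_rel|² = 41
v_rel×d = (5)·(10) − (4)·(-7) = 78
since m = R²·41 − 78²:  R² = (6084 + -1123) / 41 = 121
R = √121 = 11  ⇒  r_B = 11 − 7 = 4

rB=4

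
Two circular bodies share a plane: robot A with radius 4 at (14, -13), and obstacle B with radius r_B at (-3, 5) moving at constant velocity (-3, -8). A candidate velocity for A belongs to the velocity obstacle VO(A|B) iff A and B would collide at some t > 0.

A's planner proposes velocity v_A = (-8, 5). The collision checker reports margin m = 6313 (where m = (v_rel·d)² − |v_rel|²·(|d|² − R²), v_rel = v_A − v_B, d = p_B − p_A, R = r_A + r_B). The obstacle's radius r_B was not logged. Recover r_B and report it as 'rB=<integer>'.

m = 6313
d = (-17, 18);  v_rel = (-5, 13),  |v_rel|² = 194
v_rel×d = (-5)·(18) − (13)·(-17) = 131
since m = R²·194 − 131²:  R² = (17161 + 6313) / 194 = 121
R = √121 = 11  ⇒  r_B = 11 − 4 = 7

rB=7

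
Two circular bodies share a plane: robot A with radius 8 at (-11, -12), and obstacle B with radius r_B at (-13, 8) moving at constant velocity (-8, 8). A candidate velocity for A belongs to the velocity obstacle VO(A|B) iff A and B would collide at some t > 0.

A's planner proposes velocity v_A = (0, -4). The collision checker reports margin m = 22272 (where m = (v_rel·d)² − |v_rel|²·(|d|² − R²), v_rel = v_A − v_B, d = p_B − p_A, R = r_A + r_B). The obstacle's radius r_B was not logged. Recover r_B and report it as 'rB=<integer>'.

m = 22272
d = (-2, 20);  v_rel = (8, -12),  |v_rel|² = 208
v_rel×d = (8)·(20) − (-12)·(-2) = 136
since m = R²·208 − 136²:  R² = (18496 + 22272) / 208 = 196
R = √196 = 14  ⇒  r_B = 14 − 8 = 6

rB=6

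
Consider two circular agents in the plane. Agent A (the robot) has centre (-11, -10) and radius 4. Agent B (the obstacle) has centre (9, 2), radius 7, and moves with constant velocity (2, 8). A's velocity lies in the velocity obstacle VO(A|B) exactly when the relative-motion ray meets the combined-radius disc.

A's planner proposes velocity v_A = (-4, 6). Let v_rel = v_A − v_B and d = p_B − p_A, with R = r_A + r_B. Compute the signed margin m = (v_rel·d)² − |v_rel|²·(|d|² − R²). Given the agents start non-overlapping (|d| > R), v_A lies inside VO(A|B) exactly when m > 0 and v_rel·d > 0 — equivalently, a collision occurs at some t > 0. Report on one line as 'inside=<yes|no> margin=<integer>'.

d = (20, 12),  |d|² = 544;  R = 4+7 = 11,  c = 544−11² = 423
v_rel = (-6, -2),  |v_rel|² = 40;  v_rel·d = (-6)·(20) + (-2)·(12) = -144
40·t² + 288·t + 423 = 0  ⇒  m = (-144)² − 40·423 = 3816
m = 3816 > 0,  v_rel·d = -144 < 0  ⇒  outside

inside=no margin=3816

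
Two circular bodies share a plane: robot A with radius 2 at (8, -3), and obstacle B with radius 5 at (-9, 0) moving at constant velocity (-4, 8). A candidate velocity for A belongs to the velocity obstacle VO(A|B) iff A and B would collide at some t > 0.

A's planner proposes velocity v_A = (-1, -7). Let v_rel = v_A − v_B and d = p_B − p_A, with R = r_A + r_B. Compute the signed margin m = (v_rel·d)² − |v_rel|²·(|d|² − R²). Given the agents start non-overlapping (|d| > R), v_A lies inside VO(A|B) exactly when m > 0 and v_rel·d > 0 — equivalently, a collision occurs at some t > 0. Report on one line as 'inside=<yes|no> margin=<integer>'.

d = (-17, 3),  |d|² = 298;  R = 2+5 = 7,  c = 298−7² = 249
v_rel = (3, -15),  |v_rel|² = 234;  v_rel·d = (3)·(-17) + (-15)·(3) = -96
234·t² + 192·t + 249 = 0  ⇒  m = (-96)² − 234·249 = -49050
m = -49050 < 0,  v_rel·d = -96 < 0  ⇒  outside

inside=no margin=-49050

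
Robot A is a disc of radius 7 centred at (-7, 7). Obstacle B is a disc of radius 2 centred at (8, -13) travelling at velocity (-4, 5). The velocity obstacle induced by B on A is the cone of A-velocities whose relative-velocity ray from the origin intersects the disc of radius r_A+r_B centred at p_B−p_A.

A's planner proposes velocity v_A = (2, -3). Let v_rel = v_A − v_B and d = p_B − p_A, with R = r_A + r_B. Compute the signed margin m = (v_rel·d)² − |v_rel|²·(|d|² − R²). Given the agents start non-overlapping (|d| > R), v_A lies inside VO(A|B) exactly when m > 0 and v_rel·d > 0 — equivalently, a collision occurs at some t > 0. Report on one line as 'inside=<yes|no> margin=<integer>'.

d = (15, -20),  |d|² = 625;  R = 7+2 = 9,  c = 625−9² = 544
v_rel = (6, -8),  |v_rel|² = 100;  v_rel·d = (6)·(15) + (-8)·(-20) = 250
100·t² − 500·t + 544 = 0  ⇒  m = 250² − 100·544 = 8100
m = 8100 > 0,  v_rel·d = 250 > 0  ⇒  inside

inside=yes margin=8100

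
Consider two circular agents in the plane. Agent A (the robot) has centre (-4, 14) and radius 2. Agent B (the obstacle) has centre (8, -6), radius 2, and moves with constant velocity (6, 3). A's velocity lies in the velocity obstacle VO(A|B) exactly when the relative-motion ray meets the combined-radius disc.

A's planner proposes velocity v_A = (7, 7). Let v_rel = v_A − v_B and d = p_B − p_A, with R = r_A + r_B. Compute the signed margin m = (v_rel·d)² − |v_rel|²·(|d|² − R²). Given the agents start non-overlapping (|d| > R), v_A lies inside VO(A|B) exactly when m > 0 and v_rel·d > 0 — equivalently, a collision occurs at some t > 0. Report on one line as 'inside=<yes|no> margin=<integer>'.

d = (12, -20),  |d|² = 544;  R = 2+2 = 4,  c = 544−4² = 528
v_rel = (1, 4),  |v_rel|² = 17;  v_rel·d = (1)·(12) + (4)·(-20) = -68
17·t² + 136·t + 528 = 0  ⇒  m = (-68)² − 17·528 = -4352
m = -4352 < 0,  v_rel·d = -68 < 0  ⇒  outside

inside=no margin=-4352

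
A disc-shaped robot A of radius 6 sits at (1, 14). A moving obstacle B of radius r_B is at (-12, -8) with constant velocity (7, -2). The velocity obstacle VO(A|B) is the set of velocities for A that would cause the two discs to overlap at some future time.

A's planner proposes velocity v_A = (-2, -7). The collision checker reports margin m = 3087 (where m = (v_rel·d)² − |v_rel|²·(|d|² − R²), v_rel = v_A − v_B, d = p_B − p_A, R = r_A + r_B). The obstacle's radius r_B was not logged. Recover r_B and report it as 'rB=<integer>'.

m = 3087
d = (-13, -22);  v_rel = (-9, -5),  |v_rel|² = 106
v_rel×d = (-9)·(-22) − (-5)·(-13) = 133
since m = R²·106 − 133²:  R² = (17689 + 3087) / 106 = 196
R = √196 = 14  ⇒  r_B = 14 − 6 = 8

rB=8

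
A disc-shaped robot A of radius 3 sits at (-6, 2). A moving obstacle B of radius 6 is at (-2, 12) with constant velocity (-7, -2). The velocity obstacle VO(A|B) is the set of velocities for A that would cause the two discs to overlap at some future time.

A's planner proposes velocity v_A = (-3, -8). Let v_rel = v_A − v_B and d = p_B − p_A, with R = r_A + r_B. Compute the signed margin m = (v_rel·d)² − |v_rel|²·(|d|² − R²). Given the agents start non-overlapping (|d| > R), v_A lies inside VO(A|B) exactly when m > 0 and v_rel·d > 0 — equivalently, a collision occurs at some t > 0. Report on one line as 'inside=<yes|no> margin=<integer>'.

d = (4, 10),  |d|² = 116;  R = 3+6 = 9,  c = 116−9² = 35
v_rel = (4, -6),  |v_rel|² = 52;  v_rel·d = (4)·(4) + (-6)·(10) = -44
52·t² + 88·t + 35 = 0  ⇒  m = (-44)² − 52·35 = 116
m = 116 > 0,  v_rel·d = -44 < 0  ⇒  outside

inside=no margin=116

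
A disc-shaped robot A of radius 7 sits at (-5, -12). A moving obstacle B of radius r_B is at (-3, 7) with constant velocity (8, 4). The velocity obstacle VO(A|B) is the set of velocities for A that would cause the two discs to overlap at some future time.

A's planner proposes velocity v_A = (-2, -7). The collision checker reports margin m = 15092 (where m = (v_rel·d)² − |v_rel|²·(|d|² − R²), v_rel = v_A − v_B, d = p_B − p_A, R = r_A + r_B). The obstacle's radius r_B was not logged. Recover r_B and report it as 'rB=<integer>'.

m = 15092
d = (2, 19);  v_rel = (-10, -11),  |v_rel|² = 221
v_rel×d = (-10)·(19) − (-11)·(2) = -168
since m = R²·221 − (-168)²:  R² = (28224 + 15092) / 221 = 196
R = √196 = 14  ⇒  r_B = 14 − 7 = 7

rB=7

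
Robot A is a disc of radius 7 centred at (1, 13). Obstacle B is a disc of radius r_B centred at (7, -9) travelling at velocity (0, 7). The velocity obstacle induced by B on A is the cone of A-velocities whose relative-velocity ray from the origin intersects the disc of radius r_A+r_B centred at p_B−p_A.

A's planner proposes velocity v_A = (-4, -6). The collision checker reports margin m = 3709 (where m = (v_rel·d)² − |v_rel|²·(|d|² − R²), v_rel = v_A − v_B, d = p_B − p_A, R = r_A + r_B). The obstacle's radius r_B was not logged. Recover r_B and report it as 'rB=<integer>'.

m = 3709
d = (6, -22);  v_rel = (-4, -13),  |v_rel|² = 185
v_rel×d = (-4)·(-22) − (-13)·(6) = 166
since m = R²·185 − 166²:  R² = (27556 + 3709) / 185 = 169
R = √169 = 13  ⇒  r_B = 13 − 7 = 6

rB=6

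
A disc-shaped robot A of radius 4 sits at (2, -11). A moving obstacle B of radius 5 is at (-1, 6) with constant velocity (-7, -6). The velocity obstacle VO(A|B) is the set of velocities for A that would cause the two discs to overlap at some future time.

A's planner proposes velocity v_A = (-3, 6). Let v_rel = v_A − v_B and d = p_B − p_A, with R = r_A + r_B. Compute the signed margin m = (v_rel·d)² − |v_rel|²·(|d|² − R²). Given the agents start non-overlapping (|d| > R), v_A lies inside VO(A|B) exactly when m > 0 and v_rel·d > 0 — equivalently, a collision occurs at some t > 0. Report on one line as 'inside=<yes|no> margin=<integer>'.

d = (-3, 17),  |d|² = 298;  R = 4+5 = 9,  c = 298−9² = 217
v_rel = (4, 12),  |v_rel|² = 160;  v_rel·d = (4)·(-3) + (12)·(17) = 192
160·t² − 384·t + 217 = 0  ⇒  m = 192² − 160·217 = 2144
m = 2144 > 0,  v_rel·d = 192 > 0  ⇒  inside

inside=yes margin=2144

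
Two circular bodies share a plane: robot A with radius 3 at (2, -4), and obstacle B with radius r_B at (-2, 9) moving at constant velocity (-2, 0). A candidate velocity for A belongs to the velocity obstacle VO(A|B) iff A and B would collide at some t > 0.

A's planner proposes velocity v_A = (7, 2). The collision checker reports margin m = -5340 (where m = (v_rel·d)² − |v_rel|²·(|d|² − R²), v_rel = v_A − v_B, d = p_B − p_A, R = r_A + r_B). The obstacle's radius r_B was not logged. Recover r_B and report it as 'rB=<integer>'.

m = -5340
d = (-4, 13);  v_rel = (9, 2),  |v_rel|² = 85
v_rel×d = (9)·(13) − (2)·(-4) = 125
since m = R²·85 − 125²:  R² = (15625 + -5340) / 85 = 121
R = √121 = 11  ⇒  r_B = 11 − 3 = 8

rB=8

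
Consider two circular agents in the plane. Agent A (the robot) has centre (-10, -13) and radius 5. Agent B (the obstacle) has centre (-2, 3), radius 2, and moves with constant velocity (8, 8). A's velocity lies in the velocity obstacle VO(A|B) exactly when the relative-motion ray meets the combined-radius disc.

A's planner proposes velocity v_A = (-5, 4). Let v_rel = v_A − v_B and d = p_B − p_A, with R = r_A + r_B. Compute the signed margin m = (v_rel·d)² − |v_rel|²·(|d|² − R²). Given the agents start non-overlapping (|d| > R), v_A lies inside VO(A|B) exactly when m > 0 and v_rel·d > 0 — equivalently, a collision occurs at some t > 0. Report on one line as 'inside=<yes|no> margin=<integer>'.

d = (8, 16),  |d|² = 320;  R = 5+2 = 7,  c = 320−7² = 271
v_rel = (-13, -4),  |v_rel|² = 185;  v_rel·d = (-13)·(8) + (-4)·(16) = -168
185·t² + 336·t + 271 = 0  ⇒  m = (-168)² − 185·271 = -21911
m = -21911 < 0,  v_rel·d = -168 < 0  ⇒  outside

inside=no margin=-21911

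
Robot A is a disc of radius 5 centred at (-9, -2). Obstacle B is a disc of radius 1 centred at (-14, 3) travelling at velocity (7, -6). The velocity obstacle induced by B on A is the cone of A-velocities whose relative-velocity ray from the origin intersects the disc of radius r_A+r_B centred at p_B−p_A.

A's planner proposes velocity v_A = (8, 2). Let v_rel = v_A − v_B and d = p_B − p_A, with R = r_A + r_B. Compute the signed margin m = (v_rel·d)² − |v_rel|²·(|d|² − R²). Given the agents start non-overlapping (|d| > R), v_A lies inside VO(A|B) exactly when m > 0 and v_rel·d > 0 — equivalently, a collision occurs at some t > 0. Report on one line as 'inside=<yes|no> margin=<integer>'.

d = (-5, 5),  |d|² = 50;  R = 5+1 = 6,  c = 50−6² = 14
v_rel = (1, 8),  |v_rel|² = 65;  v_rel·d = (1)·(-5) + (8)·(5) = 35
65·t² − 70·t + 14 = 0  ⇒  m = 35² − 65·14 = 315
m = 315 > 0,  v_rel·d = 35 > 0  ⇒  inside

inside=yes margin=315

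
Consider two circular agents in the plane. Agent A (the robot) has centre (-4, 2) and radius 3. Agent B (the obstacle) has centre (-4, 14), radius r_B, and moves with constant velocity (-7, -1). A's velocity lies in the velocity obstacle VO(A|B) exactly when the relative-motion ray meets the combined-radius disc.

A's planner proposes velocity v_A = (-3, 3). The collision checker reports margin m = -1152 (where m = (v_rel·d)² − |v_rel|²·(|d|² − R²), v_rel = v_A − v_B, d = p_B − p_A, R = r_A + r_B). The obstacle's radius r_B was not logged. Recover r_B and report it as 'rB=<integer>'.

m = -1152
d = (0, 12);  v_rel = (4, 4),  |v_rel|² = 32
v_rel×d = (4)·(12) − (4)·(0) = 48
since m = R²·32 − 48²:  R² = (2304 + -1152) / 32 = 36
R = √36 = 6  ⇒  r_B = 6 − 3 = 3

rB=3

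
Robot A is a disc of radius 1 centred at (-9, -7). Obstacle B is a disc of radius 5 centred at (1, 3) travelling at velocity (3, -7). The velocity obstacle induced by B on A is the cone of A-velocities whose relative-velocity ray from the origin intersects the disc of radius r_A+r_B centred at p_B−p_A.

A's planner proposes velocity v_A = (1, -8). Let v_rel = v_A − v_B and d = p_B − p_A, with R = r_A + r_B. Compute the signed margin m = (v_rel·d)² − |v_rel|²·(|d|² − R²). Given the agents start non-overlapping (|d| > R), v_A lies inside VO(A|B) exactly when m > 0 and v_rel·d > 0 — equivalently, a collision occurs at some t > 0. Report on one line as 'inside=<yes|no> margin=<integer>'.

d = (10, 10),  |d|² = 200;  R = 1+5 = 6,  c = 200−6² = 164
v_rel = (-2, -1),  |v_rel|² = 5;  v_rel·d = (-2)·(10) + (-1)·(10) = -30
5·t² + 60·t + 164 = 0  ⇒  m = (-30)² − 5·164 = 80
m = 80 > 0,  v_rel·d = -30 < 0  ⇒  outside

inside=no margin=80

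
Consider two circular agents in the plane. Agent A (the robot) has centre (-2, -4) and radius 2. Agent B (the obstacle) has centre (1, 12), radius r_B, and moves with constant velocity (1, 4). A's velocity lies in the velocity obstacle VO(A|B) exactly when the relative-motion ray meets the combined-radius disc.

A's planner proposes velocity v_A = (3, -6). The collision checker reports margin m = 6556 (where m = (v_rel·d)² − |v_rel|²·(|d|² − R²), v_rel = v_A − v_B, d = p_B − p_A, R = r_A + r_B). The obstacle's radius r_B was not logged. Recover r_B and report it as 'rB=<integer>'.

m = 6556
d = (3, 16);  v_rel = (2, -10),  |v_rel|² = 104
v_rel×d = (2)·(16) − (-10)·(3) = 62
since m = R²·104 − 62²:  R² = (3844 + 6556) / 104 = 100
R = √100 = 10  ⇒  r_B = 10 − 2 = 8

rB=8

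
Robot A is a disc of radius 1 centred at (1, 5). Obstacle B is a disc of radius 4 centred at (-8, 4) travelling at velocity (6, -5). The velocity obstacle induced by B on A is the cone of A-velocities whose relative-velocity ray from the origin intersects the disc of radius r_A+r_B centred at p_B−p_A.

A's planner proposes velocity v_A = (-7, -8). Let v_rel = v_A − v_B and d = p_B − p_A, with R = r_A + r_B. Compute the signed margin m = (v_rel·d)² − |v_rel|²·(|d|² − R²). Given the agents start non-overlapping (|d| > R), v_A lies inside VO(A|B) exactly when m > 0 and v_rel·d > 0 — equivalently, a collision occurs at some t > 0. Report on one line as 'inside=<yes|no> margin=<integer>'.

d = (-9, -1),  |d|² = 82;  R = 1+4 = 5,  c = 82−5² = 57
v_rel = (-13, -3),  |v_rel|² = 178;  v_rel·d = (-13)·(-9) + (-3)·(-1) = 120
178·t² − 240·t + 57 = 0  ⇒  m = 120² − 178·57 = 4254
m = 4254 > 0,  v_rel·d = 120 > 0  ⇒  inside

inside=yes margin=4254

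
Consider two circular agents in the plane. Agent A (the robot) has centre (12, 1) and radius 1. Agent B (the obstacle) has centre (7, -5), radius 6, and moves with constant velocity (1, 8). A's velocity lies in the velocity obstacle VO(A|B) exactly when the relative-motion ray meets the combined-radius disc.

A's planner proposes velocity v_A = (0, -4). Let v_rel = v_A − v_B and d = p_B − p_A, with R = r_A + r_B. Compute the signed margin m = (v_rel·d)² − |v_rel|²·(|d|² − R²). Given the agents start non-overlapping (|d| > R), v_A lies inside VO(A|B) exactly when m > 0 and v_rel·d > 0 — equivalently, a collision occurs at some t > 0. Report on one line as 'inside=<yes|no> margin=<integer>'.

d = (-5, -6),  |d|² = 61;  R = 1+6 = 7,  c = 61−7² = 12
v_rel = (-1, -12),  |v_rel|² = 145;  v_rel·d = (-1)·(-5) + (-12)·(-6) = 77
145·t² − 154·t + 12 = 0  ⇒  m = 77² − 145·12 = 4189
m = 4189 > 0,  v_rel·d = 77 > 0  ⇒  inside

inside=yes margin=4189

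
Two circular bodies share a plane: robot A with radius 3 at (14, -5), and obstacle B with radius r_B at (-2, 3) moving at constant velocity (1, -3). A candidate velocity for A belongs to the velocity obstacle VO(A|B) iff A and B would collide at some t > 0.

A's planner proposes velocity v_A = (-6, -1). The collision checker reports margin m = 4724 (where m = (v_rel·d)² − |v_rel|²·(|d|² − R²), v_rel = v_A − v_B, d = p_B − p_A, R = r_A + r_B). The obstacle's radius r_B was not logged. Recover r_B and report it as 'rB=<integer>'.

m = 4724
d = (-16, 8);  v_rel = (-7, 2),  |v_rel|² = 53
v_rel×d = (-7)·(8) − (2)·(-16) = -24
since m = R²·53 − (-24)²:  R² = (576 + 4724) / 53 = 100
R = √100 = 10  ⇒  r_B = 10 − 3 = 7

rB=7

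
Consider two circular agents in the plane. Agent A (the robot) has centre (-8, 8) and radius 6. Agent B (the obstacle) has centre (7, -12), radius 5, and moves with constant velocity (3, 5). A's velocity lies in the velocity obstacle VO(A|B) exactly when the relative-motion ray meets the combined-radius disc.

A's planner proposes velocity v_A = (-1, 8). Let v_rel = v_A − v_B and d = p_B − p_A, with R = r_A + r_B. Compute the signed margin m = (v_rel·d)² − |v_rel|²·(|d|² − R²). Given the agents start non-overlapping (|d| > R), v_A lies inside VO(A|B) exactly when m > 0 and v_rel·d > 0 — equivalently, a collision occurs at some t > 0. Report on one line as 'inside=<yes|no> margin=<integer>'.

d = (15, -20),  |d|² = 625;  R = 6+5 = 11,  c = 625−11² = 504
v_rel = (-4, 3),  |v_rel|² = 25;  v_rel·d = (-4)·(15) + (3)·(-20) = -120
25·t² + 240·t + 504 = 0  ⇒  m = (-120)² − 25·504 = 1800
m = 1800 > 0,  v_rel·d = -120 < 0  ⇒  outside

inside=no margin=1800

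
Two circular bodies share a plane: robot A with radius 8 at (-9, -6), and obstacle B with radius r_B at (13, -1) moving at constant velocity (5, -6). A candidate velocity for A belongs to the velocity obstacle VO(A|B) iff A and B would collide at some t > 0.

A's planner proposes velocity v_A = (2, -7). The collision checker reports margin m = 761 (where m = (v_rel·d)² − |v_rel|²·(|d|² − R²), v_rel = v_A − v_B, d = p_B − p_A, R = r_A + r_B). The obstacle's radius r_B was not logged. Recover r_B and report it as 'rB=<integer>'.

m = 761
d = (22, 5);  v_rel = (-3, -1),  |v_rel|² = 10
v_rel×d = (-3)·(5) − (-1)·(22) = 7
since m = R²·10 − 7²:  R² = (49 + 761) / 10 = 81
R = √81 = 9  ⇒  r_B = 9 − 8 = 1

rB=1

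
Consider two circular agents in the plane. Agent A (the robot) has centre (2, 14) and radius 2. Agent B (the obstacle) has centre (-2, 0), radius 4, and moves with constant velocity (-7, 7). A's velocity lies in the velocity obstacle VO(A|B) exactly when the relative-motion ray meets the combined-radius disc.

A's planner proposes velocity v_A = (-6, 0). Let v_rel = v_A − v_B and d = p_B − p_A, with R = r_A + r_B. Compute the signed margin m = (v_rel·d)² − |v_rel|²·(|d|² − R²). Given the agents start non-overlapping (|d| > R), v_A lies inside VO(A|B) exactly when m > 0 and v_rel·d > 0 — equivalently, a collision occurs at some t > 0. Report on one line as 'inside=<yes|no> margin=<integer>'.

d = (-4, -14),  |d|² = 212;  R = 2+4 = 6,  c = 212−6² = 176
v_rel = (1, -7),  |v_rel|² = 50;  v_rel·d = (1)·(-4) + (-7)·(-14) = 94
50·t² − 188·t + 176 = 0  ⇒  m = 94² − 50·176 = 36
m = 36 > 0,  v_rel·d = 94 > 0  ⇒  inside

inside=yes margin=36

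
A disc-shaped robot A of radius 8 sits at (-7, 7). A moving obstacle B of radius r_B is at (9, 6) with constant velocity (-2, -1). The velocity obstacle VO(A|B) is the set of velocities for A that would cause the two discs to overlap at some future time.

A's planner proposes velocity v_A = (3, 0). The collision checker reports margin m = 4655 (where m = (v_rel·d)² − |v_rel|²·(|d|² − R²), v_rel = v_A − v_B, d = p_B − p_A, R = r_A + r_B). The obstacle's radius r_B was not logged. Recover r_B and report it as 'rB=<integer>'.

m = 4655
d = (16, -1);  v_rel = (5, 1),  |v_rel|² = 26
v_rel×d = (5)·(-1) − (1)·(16) = -21
since m = R²·26 − (-21)²:  R² = (441 + 4655) / 26 = 196
R = √196 = 14  ⇒  r_B = 14 − 8 = 6

rB=6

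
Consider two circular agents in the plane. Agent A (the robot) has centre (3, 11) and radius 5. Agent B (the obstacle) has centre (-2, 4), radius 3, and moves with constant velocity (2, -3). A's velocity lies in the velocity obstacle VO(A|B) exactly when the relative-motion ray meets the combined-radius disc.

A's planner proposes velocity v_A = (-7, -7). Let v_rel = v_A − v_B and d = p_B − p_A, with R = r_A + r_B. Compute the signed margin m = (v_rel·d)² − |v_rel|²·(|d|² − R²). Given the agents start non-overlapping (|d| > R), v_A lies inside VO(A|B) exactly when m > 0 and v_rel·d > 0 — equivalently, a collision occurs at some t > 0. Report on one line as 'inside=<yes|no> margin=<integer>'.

d = (-5, -7),  |d|² = 74;  R = 5+3 = 8,  c = 74−8² = 10
v_rel = (-9, -4),  |v_rel|² = 97;  v_rel·d = (-9)·(-5) + (-4)·(-7) = 73
97·t² − 146·t + 10 = 0  ⇒  m = 73² − 97·10 = 4359
m = 4359 > 0,  v_rel·d = 73 > 0  ⇒  inside

inside=yes margin=4359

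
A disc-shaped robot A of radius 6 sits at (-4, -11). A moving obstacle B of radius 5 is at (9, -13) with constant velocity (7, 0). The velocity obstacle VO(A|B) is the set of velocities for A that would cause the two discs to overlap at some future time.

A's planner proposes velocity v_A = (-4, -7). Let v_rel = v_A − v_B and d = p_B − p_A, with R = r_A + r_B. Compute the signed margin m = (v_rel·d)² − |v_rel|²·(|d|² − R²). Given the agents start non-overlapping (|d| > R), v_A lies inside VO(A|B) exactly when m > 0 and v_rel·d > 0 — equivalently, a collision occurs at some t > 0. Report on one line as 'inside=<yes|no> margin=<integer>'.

d = (13, -2),  |d|² = 173;  R = 6+5 = 11,  c = 173−11² = 52
v_rel = (-11, -7),  |v_rel|² = 170;  v_rel·d = (-11)·(13) + (-7)·(-2) = -129
170·t² + 258·t + 52 = 0  ⇒  m = (-129)² − 170·52 = 7801
m = 7801 > 0,  v_rel·d = -129 < 0  ⇒  outside

inside=no margin=7801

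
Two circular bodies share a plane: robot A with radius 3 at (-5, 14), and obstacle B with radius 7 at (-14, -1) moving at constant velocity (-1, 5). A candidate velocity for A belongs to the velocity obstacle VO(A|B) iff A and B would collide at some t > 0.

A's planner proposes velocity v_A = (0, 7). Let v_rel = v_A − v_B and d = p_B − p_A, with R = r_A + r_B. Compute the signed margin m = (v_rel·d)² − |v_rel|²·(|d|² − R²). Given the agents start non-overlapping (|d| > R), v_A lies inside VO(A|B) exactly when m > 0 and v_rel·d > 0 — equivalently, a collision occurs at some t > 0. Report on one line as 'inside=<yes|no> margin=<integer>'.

d = (-9, -15),  |d|² = 306;  R = 3+7 = 10,  c = 306−10² = 206
v_rel = (1, 2),  |v_rel|² = 5;  v_rel·d = (1)·(-9) + (2)·(-15) = -39
5·t² + 78·t + 206 = 0  ⇒  m = (-39)² − 5·206 = 491
m = 491 > 0,  v_rel·d = -39 < 0  ⇒  outside

inside=no margin=491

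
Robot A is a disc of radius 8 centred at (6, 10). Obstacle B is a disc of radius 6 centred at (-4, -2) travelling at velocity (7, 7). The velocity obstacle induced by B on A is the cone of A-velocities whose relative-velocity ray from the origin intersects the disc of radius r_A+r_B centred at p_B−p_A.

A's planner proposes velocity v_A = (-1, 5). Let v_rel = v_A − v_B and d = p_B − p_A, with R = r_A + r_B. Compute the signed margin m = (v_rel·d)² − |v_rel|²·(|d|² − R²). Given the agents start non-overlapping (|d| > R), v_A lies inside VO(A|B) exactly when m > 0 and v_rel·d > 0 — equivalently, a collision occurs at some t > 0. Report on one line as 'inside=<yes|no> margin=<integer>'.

d = (-10, -12),  |d|² = 244;  R = 8+6 = 14,  c = 244−14² = 48
v_rel = (-8, -2),  |v_rel|² = 68;  v_rel·d = (-8)·(-10) + (-2)·(-12) = 104
68·t² − 208·t + 48 = 0  ⇒  m = 104² − 68·48 = 7552
m = 7552 > 0,  v_rel·d = 104 > 0  ⇒  inside

inside=yes margin=7552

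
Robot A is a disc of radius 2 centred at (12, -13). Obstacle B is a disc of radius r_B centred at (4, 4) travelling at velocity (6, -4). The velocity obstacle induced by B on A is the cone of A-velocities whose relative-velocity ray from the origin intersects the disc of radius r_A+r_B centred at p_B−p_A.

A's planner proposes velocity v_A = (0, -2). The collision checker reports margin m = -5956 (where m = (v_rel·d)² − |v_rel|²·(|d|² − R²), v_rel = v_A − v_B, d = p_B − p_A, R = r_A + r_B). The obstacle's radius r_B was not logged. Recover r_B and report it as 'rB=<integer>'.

m = -5956
d = (-8, 17);  v_rel = (-6, 2),  |v_rel|² = 40
v_rel×d = (-6)·(17) − (2)·(-8) = -86
since m = R²·40 − (-86)²:  R² = (7396 + -5956) / 40 = 36
R = √36 = 6  ⇒  r_B = 6 − 2 = 4

rB=4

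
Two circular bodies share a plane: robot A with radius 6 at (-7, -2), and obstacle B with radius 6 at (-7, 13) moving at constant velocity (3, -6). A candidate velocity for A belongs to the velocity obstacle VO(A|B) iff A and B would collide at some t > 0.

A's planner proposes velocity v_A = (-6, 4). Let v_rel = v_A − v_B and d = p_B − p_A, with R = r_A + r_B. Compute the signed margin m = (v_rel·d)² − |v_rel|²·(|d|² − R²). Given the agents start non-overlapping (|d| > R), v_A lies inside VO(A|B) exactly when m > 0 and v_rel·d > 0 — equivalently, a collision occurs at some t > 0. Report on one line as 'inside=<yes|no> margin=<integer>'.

d = (0, 15),  |d|² = 225;  R = 6+6 = 12,  c = 225−12² = 81
v_rel = (-9, 10),  |v_rel|² = 181;  v_rel·d = (-9)·(0) + (10)·(15) = 150
181·t² − 300·t + 81 = 0  ⇒  m = 150² − 181·81 = 7839
m = 7839 > 0,  v_rel·d = 150 > 0  ⇒  inside

inside=yes margin=7839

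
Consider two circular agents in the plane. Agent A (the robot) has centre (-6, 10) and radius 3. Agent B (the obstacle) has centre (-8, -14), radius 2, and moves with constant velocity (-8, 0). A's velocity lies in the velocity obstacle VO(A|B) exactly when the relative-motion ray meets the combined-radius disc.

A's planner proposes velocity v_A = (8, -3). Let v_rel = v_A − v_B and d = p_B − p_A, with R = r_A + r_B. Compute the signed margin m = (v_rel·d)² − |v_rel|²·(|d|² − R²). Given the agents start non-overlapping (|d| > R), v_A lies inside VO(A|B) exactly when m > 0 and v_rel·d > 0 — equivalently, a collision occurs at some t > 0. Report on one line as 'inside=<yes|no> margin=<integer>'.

d = (-2, -24),  |d|² = 580;  R = 3+2 = 5,  c = 580−5² = 555
v_rel = (16, -3),  |v_rel|² = 265;  v_rel·d = (16)·(-2) + (-3)·(-24) = 40
265·t² − 80·t + 555 = 0  ⇒  m = 40² − 265·555 = -145475
m = -145475 < 0,  v_rel·d = 40 > 0  ⇒  outside

inside=no margin=-145475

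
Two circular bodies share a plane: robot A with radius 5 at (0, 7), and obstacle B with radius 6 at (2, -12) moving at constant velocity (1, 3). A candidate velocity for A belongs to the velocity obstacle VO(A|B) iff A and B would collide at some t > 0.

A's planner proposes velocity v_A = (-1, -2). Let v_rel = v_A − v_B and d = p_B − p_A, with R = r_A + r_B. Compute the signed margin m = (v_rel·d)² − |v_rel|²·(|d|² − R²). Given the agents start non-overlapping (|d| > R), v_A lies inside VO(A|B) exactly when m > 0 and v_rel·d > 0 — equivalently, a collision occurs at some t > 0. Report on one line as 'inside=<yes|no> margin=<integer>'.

d = (2, -19),  |d|² = 365;  R = 5+6 = 11,  c = 365−11² = 244
v_rel = (-2, -5),  |v_rel|² = 29;  v_rel·d = (-2)·(2) + (-5)·(-19) = 91
29·t² − 182·t + 244 = 0  ⇒  m = 91² − 29·244 = 1205
m = 1205 > 0,  v_rel·d = 91 > 0  ⇒  inside

inside=yes margin=1205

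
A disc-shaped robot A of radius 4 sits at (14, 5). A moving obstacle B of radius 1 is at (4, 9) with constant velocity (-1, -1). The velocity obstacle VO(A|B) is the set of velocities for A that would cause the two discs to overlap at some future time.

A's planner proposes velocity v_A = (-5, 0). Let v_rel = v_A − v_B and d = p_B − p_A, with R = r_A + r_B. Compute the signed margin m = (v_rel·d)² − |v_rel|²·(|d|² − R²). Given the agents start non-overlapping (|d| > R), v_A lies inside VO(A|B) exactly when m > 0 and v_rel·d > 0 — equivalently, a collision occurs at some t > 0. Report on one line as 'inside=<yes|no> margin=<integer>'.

d = (-10, 4),  |d|² = 116;  R = 4+1 = 5,  c = 116−5² = 91
v_rel = (-4, 1),  |v_rel|² = 17;  v_rel·d = (-4)·(-10) + (1)·(4) = 44
17·t² − 88·t + 91 = 0  ⇒  m = 44² − 17·91 = 389
m = 389 > 0,  v_rel·d = 44 > 0  ⇒  inside

inside=yes margin=389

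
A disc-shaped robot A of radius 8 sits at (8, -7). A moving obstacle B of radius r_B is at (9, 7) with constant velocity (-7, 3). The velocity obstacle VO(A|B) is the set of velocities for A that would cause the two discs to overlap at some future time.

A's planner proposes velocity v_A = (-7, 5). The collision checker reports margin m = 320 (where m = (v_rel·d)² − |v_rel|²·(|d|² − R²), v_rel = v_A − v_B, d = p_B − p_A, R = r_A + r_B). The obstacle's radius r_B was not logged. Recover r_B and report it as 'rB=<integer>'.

m = 320
d = (1, 14);  v_rel = (0, 2),  |v_rel|² = 4
v_rel×d = (0)·(14) − (2)·(1) = -2
since m = R²·4 − (-2)²:  R² = (4 + 320) / 4 = 81
R = √81 = 9  ⇒  r_B = 9 − 8 = 1

rB=1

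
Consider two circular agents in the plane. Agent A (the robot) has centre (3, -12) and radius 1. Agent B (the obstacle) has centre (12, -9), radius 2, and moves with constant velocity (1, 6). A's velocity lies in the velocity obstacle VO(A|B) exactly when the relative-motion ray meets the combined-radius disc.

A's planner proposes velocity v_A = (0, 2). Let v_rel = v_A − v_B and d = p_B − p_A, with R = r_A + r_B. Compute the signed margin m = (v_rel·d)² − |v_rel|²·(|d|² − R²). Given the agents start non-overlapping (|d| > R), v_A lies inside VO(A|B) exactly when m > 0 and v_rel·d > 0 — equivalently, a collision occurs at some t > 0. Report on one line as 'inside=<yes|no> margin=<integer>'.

d = (9, 3),  |d|² = 90;  R = 1+2 = 3,  c = 90−3² = 81
v_rel = (-1, -4),  |v_rel|² = 17;  v_rel·d = (-1)·(9) + (-4)·(3) = -21
17·t² + 42·t + 81 = 0  ⇒  m = (-21)² − 17·81 = -936
m = -936 < 0,  v_rel·d = -21 < 0  ⇒  outside

inside=no margin=-936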